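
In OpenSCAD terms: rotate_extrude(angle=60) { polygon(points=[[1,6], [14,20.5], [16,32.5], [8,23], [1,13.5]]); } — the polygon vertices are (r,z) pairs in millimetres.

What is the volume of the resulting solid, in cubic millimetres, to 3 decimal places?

Volume = 1082.017 mm³

Profile (r,z), 5 vertices: (1,6) (14,20.5) (16,32.5) (8,23) (1,13.5)
edge 0: (1,6)→(14,20.5)  cross = 1·20.5 − 14·6 = -63.5000; (r_i+r_j)·cross = 15·-63.5000 = -952.5000
edge 1: (14,20.5)→(16,32.5)  cross = 14·32.5 − 16·20.5 = 127.0000; (r_i+r_j)·cross = 30·127.0000 = 3810.0000
edge 2: (16,32.5)→(8,23)  cross = 16·23 − 8·32.5 = 108.0000; (r_i+r_j)·cross = 24·108.0000 = 2592.0000
edge 3: (8,23)→(1,13.5)  cross = 8·13.5 − 1·23 = 85.0000; (r_i+r_j)·cross = 9·85.0000 = 765.0000
edge 4: (1,13.5)→(1,6)  cross = 1·6 − 1·13.5 = -7.5000; (r_i+r_j)·cross = 2·-7.5000 = -15.0000
Σcross = 249.0000 → A = |Σcross|/2 = 124.5000 mm²
Σ(r_i+r_j)·cross = 6199.5000 → first moment M = |Σ|/6 = 1033.2500
R_c = M/A = 1033.2500/124.5000 = 8.2992 mm
θ = 60° = 1.047198 rad
V = θ·R_c·A = 1.047198·8.2992·124.5000 = 1082.017 mm³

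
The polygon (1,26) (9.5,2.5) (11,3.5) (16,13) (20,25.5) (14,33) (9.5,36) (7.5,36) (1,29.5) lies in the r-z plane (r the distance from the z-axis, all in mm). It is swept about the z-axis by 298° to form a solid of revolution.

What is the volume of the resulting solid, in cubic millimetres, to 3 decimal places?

Profile (r,z), 9 vertices: (1,26) (9.5,2.5) (11,3.5) (16,13) (20,25.5) (14,33) (9.5,36) (7.5,36) (1,29.5)
edge 0: (1,26)→(9.5,2.5)  cross = 1·2.5 − 9.5·26 = -244.5000; (r_i+r_j)·cross = 10.5·-244.5000 = -2567.2500
edge 1: (9.5,2.5)→(11,3.5)  cross = 9.5·3.5 − 11·2.5 = 5.7500; (r_i+r_j)·cross = 20.5·5.7500 = 117.8750
edge 2: (11,3.5)→(16,13)  cross = 11·13 − 16·3.5 = 87.0000; (r_i+r_j)·cross = 27·87.0000 = 2349.0000
edge 3: (16,13)→(20,25.5)  cross = 16·25.5 − 20·13 = 148.0000; (r_i+r_j)·cross = 36·148.0000 = 5328.0000
edge 4: (20,25.5)→(14,33)  cross = 20·33 − 14·25.5 = 303.0000; (r_i+r_j)·cross = 34·303.0000 = 10302.0000
edge 5: (14,33)→(9.5,36)  cross = 14·36 − 9.5·33 = 190.5000; (r_i+r_j)·cross = 23.5·190.5000 = 4476.7500
edge 6: (9.5,36)→(7.5,36)  cross = 9.5·36 − 7.5·36 = 72.0000; (r_i+r_j)·cross = 17·72.0000 = 1224.0000
edge 7: (7.5,36)→(1,29.5)  cross = 7.5·29.5 − 1·36 = 185.2500; (r_i+r_j)·cross = 8.5·185.2500 = 1574.6250
edge 8: (1,29.5)→(1,26)  cross = 1·26 − 1·29.5 = -3.5000; (r_i+r_j)·cross = 2·-3.5000 = -7.0000
Σcross = 743.5000 → A = |Σcross|/2 = 371.7500 mm²
Σ(r_i+r_j)·cross = 22798.0000 → first moment M = |Σ|/6 = 3799.6667
R_c = M/A = 3799.6667/371.7500 = 10.2210 mm
θ = 298° = 5.201081 rad
V = θ·R_c·A = 5.201081·10.2210·371.7500 = 19762.375 mm³

Volume = 19762.375 mm³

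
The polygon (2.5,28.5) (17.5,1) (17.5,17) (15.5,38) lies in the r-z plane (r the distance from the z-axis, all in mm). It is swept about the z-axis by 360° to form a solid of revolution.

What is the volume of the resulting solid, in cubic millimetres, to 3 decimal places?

Profile (r,z), 4 vertices: (2.5,28.5) (17.5,1) (17.5,17) (15.5,38)
edge 0: (2.5,28.5)→(17.5,1)  cross = 2.5·1 − 17.5·28.5 = -496.2500; (r_i+r_j)·cross = 20·-496.2500 = -9925.0000
edge 1: (17.5,1)→(17.5,17)  cross = 17.5·17 − 17.5·1 = 280.0000; (r_i+r_j)·cross = 35·280.0000 = 9800.0000
edge 2: (17.5,17)→(15.5,38)  cross = 17.5·38 − 15.5·17 = 401.5000; (r_i+r_j)·cross = 33·401.5000 = 13249.5000
edge 3: (15.5,38)→(2.5,28.5)  cross = 15.5·28.5 − 2.5·38 = 346.7500; (r_i+r_j)·cross = 18·346.7500 = 6241.5000
Σcross = 532.0000 → A = |Σcross|/2 = 266.0000 mm²
Σ(r_i+r_j)·cross = 19366.0000 → first moment M = |Σ|/6 = 3227.6667
R_c = M/A = 3227.6667/266.0000 = 12.1341 mm
θ = 360° = 6.283185 rad
V = θ·R_c·A = 6.283185·12.1341·266.0000 = 20280.028 mm³

Volume = 20280.028 mm³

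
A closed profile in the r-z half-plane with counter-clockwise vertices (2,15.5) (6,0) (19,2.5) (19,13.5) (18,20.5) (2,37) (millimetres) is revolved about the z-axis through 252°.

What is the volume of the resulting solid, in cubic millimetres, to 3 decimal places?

Profile (r,z), 6 vertices: (2,15.5) (6,0) (19,2.5) (19,13.5) (18,20.5) (2,37)
edge 0: (2,15.5)→(6,0)  cross = 2·0 − 6·15.5 = -93.0000; (r_i+r_j)·cross = 8·-93.0000 = -744.0000
edge 1: (6,0)→(19,2.5)  cross = 6·2.5 − 19·0 = 15.0000; (r_i+r_j)·cross = 25·15.0000 = 375.0000
edge 2: (19,2.5)→(19,13.5)  cross = 19·13.5 − 19·2.5 = 209.0000; (r_i+r_j)·cross = 38·209.0000 = 7942.0000
edge 3: (19,13.5)→(18,20.5)  cross = 19·20.5 − 18·13.5 = 146.5000; (r_i+r_j)·cross = 37·146.5000 = 5420.5000
edge 4: (18,20.5)→(2,37)  cross = 18·37 − 2·20.5 = 625.0000; (r_i+r_j)·cross = 20·625.0000 = 12500.0000
edge 5: (2,37)→(2,15.5)  cross = 2·15.5 − 2·37 = -43.0000; (r_i+r_j)·cross = 4·-43.0000 = -172.0000
Σcross = 859.5000 → A = |Σcross|/2 = 429.7500 mm²
Σ(r_i+r_j)·cross = 25321.5000 → first moment M = |Σ|/6 = 4220.2500
R_c = M/A = 4220.2500/429.7500 = 9.8202 mm
θ = 252° = 4.398230 rad
V = θ·R_c·A = 4.398230·9.8202·429.7500 = 18561.629 mm³

Volume = 18561.629 mm³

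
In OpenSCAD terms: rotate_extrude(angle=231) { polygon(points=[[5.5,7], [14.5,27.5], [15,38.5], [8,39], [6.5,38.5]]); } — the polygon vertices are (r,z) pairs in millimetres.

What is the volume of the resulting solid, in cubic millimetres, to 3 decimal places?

Volume = 7029.203 mm³

Profile (r,z), 5 vertices: (5.5,7) (14.5,27.5) (15,38.5) (8,39) (6.5,38.5)
edge 0: (5.5,7)→(14.5,27.5)  cross = 5.5·27.5 − 14.5·7 = 49.7500; (r_i+r_j)·cross = 20·49.7500 = 995.0000
edge 1: (14.5,27.5)→(15,38.5)  cross = 14.5·38.5 − 15·27.5 = 145.7500; (r_i+r_j)·cross = 29.5·145.7500 = 4299.6250
edge 2: (15,38.5)→(8,39)  cross = 15·39 − 8·38.5 = 277.0000; (r_i+r_j)·cross = 23·277.0000 = 6371.0000
edge 3: (8,39)→(6.5,38.5)  cross = 8·38.5 − 6.5·39 = 54.5000; (r_i+r_j)·cross = 14.5·54.5000 = 790.2500
edge 4: (6.5,38.5)→(5.5,7)  cross = 6.5·7 − 5.5·38.5 = -166.2500; (r_i+r_j)·cross = 12·-166.2500 = -1995.0000
Σcross = 360.7500 → A = |Σcross|/2 = 180.3750 mm²
Σ(r_i+r_j)·cross = 10460.8750 → first moment M = |Σ|/6 = 1743.4792
R_c = M/A = 1743.4792/180.3750 = 9.6659 mm
θ = 231° = 4.031711 rad
V = θ·R_c·A = 4.031711·9.6659·180.3750 = 7029.203 mm³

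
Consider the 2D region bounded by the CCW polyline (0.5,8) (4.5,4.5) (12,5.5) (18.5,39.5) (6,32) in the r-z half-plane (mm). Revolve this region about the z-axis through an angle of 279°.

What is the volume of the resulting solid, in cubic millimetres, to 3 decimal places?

Volume = 15913.221 mm³

Profile (r,z), 5 vertices: (0.5,8) (4.5,4.5) (12,5.5) (18.5,39.5) (6,32)
edge 0: (0.5,8)→(4.5,4.5)  cross = 0.5·4.5 − 4.5·8 = -33.7500; (r_i+r_j)·cross = 5·-33.7500 = -168.7500
edge 1: (4.5,4.5)→(12,5.5)  cross = 4.5·5.5 − 12·4.5 = -29.2500; (r_i+r_j)·cross = 16.5·-29.2500 = -482.6250
edge 2: (12,5.5)→(18.5,39.5)  cross = 12·39.5 − 18.5·5.5 = 372.2500; (r_i+r_j)·cross = 30.5·372.2500 = 11353.6250
edge 3: (18.5,39.5)→(6,32)  cross = 18.5·32 − 6·39.5 = 355.0000; (r_i+r_j)·cross = 24.5·355.0000 = 8697.5000
edge 4: (6,32)→(0.5,8)  cross = 6·8 − 0.5·32 = 32.0000; (r_i+r_j)·cross = 6.5·32.0000 = 208.0000
Σcross = 696.2500 → A = |Σcross|/2 = 348.1250 mm²
Σ(r_i+r_j)·cross = 19607.7500 → first moment M = |Σ|/6 = 3267.9583
R_c = M/A = 3267.9583/348.1250 = 9.3873 mm
θ = 279° = 4.869469 rad
V = θ·R_c·A = 4.869469·9.3873·348.1250 = 15913.221 mm³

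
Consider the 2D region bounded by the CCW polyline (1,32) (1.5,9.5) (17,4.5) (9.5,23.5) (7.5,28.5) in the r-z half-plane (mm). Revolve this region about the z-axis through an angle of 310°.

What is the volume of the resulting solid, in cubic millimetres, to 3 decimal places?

Volume = 8926.457 mm³

Profile (r,z), 5 vertices: (1,32) (1.5,9.5) (17,4.5) (9.5,23.5) (7.5,28.5)
edge 0: (1,32)→(1.5,9.5)  cross = 1·9.5 − 1.5·32 = -38.5000; (r_i+r_j)·cross = 2.5·-38.5000 = -96.2500
edge 1: (1.5,9.5)→(17,4.5)  cross = 1.5·4.5 − 17·9.5 = -154.7500; (r_i+r_j)·cross = 18.5·-154.7500 = -2862.8750
edge 2: (17,4.5)→(9.5,23.5)  cross = 17·23.5 − 9.5·4.5 = 356.7500; (r_i+r_j)·cross = 26.5·356.7500 = 9453.8750
edge 3: (9.5,23.5)→(7.5,28.5)  cross = 9.5·28.5 − 7.5·23.5 = 94.5000; (r_i+r_j)·cross = 17·94.5000 = 1606.5000
edge 4: (7.5,28.5)→(1,32)  cross = 7.5·32 − 1·28.5 = 211.5000; (r_i+r_j)·cross = 8.5·211.5000 = 1797.7500
Σcross = 469.5000 → A = |Σcross|/2 = 234.7500 mm²
Σ(r_i+r_j)·cross = 9899.0000 → first moment M = |Σ|/6 = 1649.8333
R_c = M/A = 1649.8333/234.7500 = 7.0280 mm
θ = 310° = 5.410521 rad
V = θ·R_c·A = 5.410521·7.0280·234.7500 = 8926.457 mm³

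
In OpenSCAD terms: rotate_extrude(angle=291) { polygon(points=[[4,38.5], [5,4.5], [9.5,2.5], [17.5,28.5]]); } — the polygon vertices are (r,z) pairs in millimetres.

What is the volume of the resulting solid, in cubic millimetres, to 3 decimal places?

Profile (r,z), 4 vertices: (4,38.5) (5,4.5) (9.5,2.5) (17.5,28.5)
edge 0: (4,38.5)→(5,4.5)  cross = 4·4.5 − 5·38.5 = -174.5000; (r_i+r_j)·cross = 9·-174.5000 = -1570.5000
edge 1: (5,4.5)→(9.5,2.5)  cross = 5·2.5 − 9.5·4.5 = -30.2500; (r_i+r_j)·cross = 14.5·-30.2500 = -438.6250
edge 2: (9.5,2.5)→(17.5,28.5)  cross = 9.5·28.5 − 17.5·2.5 = 227.0000; (r_i+r_j)·cross = 27·227.0000 = 6129.0000
edge 3: (17.5,28.5)→(4,38.5)  cross = 17.5·38.5 − 4·28.5 = 559.7500; (r_i+r_j)·cross = 21.5·559.7500 = 12034.6250
Σcross = 582.0000 → A = |Σcross|/2 = 291.0000 mm²
Σ(r_i+r_j)·cross = 16154.5000 → first moment M = |Σ|/6 = 2692.4167
R_c = M/A = 2692.4167/291.0000 = 9.2523 mm
θ = 291° = 5.078908 rad
V = θ·R_c·A = 5.078908·9.2523·291.0000 = 13674.537 mm³

Volume = 13674.537 mm³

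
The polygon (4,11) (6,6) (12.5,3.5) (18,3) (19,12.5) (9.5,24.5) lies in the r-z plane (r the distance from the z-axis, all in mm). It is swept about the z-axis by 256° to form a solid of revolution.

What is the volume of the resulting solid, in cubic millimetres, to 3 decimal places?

Profile (r,z), 6 vertices: (4,11) (6,6) (12.5,3.5) (18,3) (19,12.5) (9.5,24.5)
edge 0: (4,11)→(6,6)  cross = 4·6 − 6·11 = -42.0000; (r_i+r_j)·cross = 10·-42.0000 = -420.0000
edge 1: (6,6)→(12.5,3.5)  cross = 6·3.5 − 12.5·6 = -54.0000; (r_i+r_j)·cross = 18.5·-54.0000 = -999.0000
edge 2: (12.5,3.5)→(18,3)  cross = 12.5·3 − 18·3.5 = -25.5000; (r_i+r_j)·cross = 30.5·-25.5000 = -777.7500
edge 3: (18,3)→(19,12.5)  cross = 18·12.5 − 19·3 = 168.0000; (r_i+r_j)·cross = 37·168.0000 = 6216.0000
edge 4: (19,12.5)→(9.5,24.5)  cross = 19·24.5 − 9.5·12.5 = 346.7500; (r_i+r_j)·cross = 28.5·346.7500 = 9882.3750
edge 5: (9.5,24.5)→(4,11)  cross = 9.5·11 − 4·24.5 = 6.5000; (r_i+r_j)·cross = 13.5·6.5000 = 87.7500
Σcross = 399.7500 → A = |Σcross|/2 = 199.8750 mm²
Σ(r_i+r_j)·cross = 13989.3750 → first moment M = |Σ|/6 = 2331.5625
R_c = M/A = 2331.5625/199.8750 = 11.6651 mm
θ = 256° = 4.468043 rad
V = θ·R_c·A = 4.468043·11.6651·199.8750 = 10417.521 mm³

Volume = 10417.521 mm³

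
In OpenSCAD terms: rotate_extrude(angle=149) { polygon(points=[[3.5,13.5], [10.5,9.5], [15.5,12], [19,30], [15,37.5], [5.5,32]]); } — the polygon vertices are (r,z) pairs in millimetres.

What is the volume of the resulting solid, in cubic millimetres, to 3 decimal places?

Profile (r,z), 6 vertices: (3.5,13.5) (10.5,9.5) (15.5,12) (19,30) (15,37.5) (5.5,32)
edge 0: (3.5,13.5)→(10.5,9.5)  cross = 3.5·9.5 − 10.5·13.5 = -108.5000; (r_i+r_j)·cross = 14·-108.5000 = -1519.0000
edge 1: (10.5,9.5)→(15.5,12)  cross = 10.5·12 − 15.5·9.5 = -21.2500; (r_i+r_j)·cross = 26·-21.2500 = -552.5000
edge 2: (15.5,12)→(19,30)  cross = 15.5·30 − 19·12 = 237.0000; (r_i+r_j)·cross = 34.5·237.0000 = 8176.5000
edge 3: (19,30)→(15,37.5)  cross = 19·37.5 − 15·30 = 262.5000; (r_i+r_j)·cross = 34·262.5000 = 8925.0000
edge 4: (15,37.5)→(5.5,32)  cross = 15·32 − 5.5·37.5 = 273.7500; (r_i+r_j)·cross = 20.5·273.7500 = 5611.8750
edge 5: (5.5,32)→(3.5,13.5)  cross = 5.5·13.5 − 3.5·32 = -37.7500; (r_i+r_j)·cross = 9·-37.7500 = -339.7500
Σcross = 605.7500 → A = |Σcross|/2 = 302.8750 mm²
Σ(r_i+r_j)·cross = 20302.1250 → first moment M = |Σ|/6 = 3383.6875
R_c = M/A = 3383.6875/302.8750 = 11.1719 mm
θ = 149° = 2.600541 rad
V = θ·R_c·A = 2.600541·11.1719·302.8750 = 8799.417 mm³

Volume = 8799.417 mm³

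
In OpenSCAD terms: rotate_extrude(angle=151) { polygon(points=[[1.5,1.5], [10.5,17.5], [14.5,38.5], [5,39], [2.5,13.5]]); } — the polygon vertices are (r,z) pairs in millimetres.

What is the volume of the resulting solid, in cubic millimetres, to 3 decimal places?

Volume = 4774.991 mm³

Profile (r,z), 5 vertices: (1.5,1.5) (10.5,17.5) (14.5,38.5) (5,39) (2.5,13.5)
edge 0: (1.5,1.5)→(10.5,17.5)  cross = 1.5·17.5 − 10.5·1.5 = 10.5000; (r_i+r_j)·cross = 12·10.5000 = 126.0000
edge 1: (10.5,17.5)→(14.5,38.5)  cross = 10.5·38.5 − 14.5·17.5 = 150.5000; (r_i+r_j)·cross = 25·150.5000 = 3762.5000
edge 2: (14.5,38.5)→(5,39)  cross = 14.5·39 − 5·38.5 = 373.0000; (r_i+r_j)·cross = 19.5·373.0000 = 7273.5000
edge 3: (5,39)→(2.5,13.5)  cross = 5·13.5 − 2.5·39 = -30.0000; (r_i+r_j)·cross = 7.5·-30.0000 = -225.0000
edge 4: (2.5,13.5)→(1.5,1.5)  cross = 2.5·1.5 − 1.5·13.5 = -16.5000; (r_i+r_j)·cross = 4·-16.5000 = -66.0000
Σcross = 487.5000 → A = |Σcross|/2 = 243.7500 mm²
Σ(r_i+r_j)·cross = 10871.0000 → first moment M = |Σ|/6 = 1811.8333
R_c = M/A = 1811.8333/243.7500 = 7.4332 mm
θ = 151° = 2.635447 rad
V = θ·R_c·A = 2.635447·7.4332·243.7500 = 4774.991 mm³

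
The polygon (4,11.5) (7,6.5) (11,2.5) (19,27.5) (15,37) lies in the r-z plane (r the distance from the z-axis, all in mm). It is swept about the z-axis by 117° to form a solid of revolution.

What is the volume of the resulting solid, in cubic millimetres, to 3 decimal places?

Profile (r,z), 5 vertices: (4,11.5) (7,6.5) (11,2.5) (19,27.5) (15,37)
edge 0: (4,11.5)→(7,6.5)  cross = 4·6.5 − 7·11.5 = -54.5000; (r_i+r_j)·cross = 11·-54.5000 = -599.5000
edge 1: (7,6.5)→(11,2.5)  cross = 7·2.5 − 11·6.5 = -54.0000; (r_i+r_j)·cross = 18·-54.0000 = -972.0000
edge 2: (11,2.5)→(19,27.5)  cross = 11·27.5 − 19·2.5 = 255.0000; (r_i+r_j)·cross = 30·255.0000 = 7650.0000
edge 3: (19,27.5)→(15,37)  cross = 19·37 − 15·27.5 = 290.5000; (r_i+r_j)·cross = 34·290.5000 = 9877.0000
edge 4: (15,37)→(4,11.5)  cross = 15·11.5 − 4·37 = 24.5000; (r_i+r_j)·cross = 19·24.5000 = 465.5000
Σcross = 461.5000 → A = |Σcross|/2 = 230.7500 mm²
Σ(r_i+r_j)·cross = 16421.0000 → first moment M = |Σ|/6 = 2736.8333
R_c = M/A = 2736.8333/230.7500 = 11.8606 mm
θ = 117° = 2.042035 rad
V = θ·R_c·A = 2.042035·11.8606·230.7500 = 5588.710 mm³

Volume = 5588.710 mm³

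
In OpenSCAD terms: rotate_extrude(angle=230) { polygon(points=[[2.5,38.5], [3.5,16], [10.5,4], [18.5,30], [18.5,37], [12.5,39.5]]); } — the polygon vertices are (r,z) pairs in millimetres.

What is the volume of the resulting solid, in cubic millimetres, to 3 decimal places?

Profile (r,z), 6 vertices: (2.5,38.5) (3.5,16) (10.5,4) (18.5,30) (18.5,37) (12.5,39.5)
edge 0: (2.5,38.5)→(3.5,16)  cross = 2.5·16 − 3.5·38.5 = -94.7500; (r_i+r_j)·cross = 6·-94.7500 = -568.5000
edge 1: (3.5,16)→(10.5,4)  cross = 3.5·4 − 10.5·16 = -154.0000; (r_i+r_j)·cross = 14·-154.0000 = -2156.0000
edge 2: (10.5,4)→(18.5,30)  cross = 10.5·30 − 18.5·4 = 241.0000; (r_i+r_j)·cross = 29·241.0000 = 6989.0000
edge 3: (18.5,30)→(18.5,37)  cross = 18.5·37 − 18.5·30 = 129.5000; (r_i+r_j)·cross = 37·129.5000 = 4791.5000
edge 4: (18.5,37)→(12.5,39.5)  cross = 18.5·39.5 − 12.5·37 = 268.2500; (r_i+r_j)·cross = 31·268.2500 = 8315.7500
edge 5: (12.5,39.5)→(2.5,38.5)  cross = 12.5·38.5 − 2.5·39.5 = 382.5000; (r_i+r_j)·cross = 15·382.5000 = 5737.5000
Σcross = 772.5000 → A = |Σcross|/2 = 386.2500 mm²
Σ(r_i+r_j)·cross = 23109.2500 → first moment M = |Σ|/6 = 3851.5417
R_c = M/A = 3851.5417/386.2500 = 9.9716 mm
θ = 230° = 4.014257 rad
V = θ·R_c·A = 4.014257·9.9716·386.2500 = 15461.079 mm³

Volume = 15461.079 mm³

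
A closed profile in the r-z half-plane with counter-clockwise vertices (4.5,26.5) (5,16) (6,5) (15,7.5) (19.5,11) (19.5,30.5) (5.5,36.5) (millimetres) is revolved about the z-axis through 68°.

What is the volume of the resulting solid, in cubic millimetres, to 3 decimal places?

Profile (r,z), 7 vertices: (4.5,26.5) (5,16) (6,5) (15,7.5) (19.5,11) (19.5,30.5) (5.5,36.5)
edge 0: (4.5,26.5)→(5,16)  cross = 4.5·16 − 5·26.5 = -60.5000; (r_i+r_j)·cross = 9.5·-60.5000 = -574.7500
edge 1: (5,16)→(6,5)  cross = 5·5 − 6·16 = -71.0000; (r_i+r_j)·cross = 11·-71.0000 = -781.0000
edge 2: (6,5)→(15,7.5)  cross = 6·7.5 − 15·5 = -30.0000; (r_i+r_j)·cross = 21·-30.0000 = -630.0000
edge 3: (15,7.5)→(19.5,11)  cross = 15·11 − 19.5·7.5 = 18.7500; (r_i+r_j)·cross = 34.5·18.7500 = 646.8750
edge 4: (19.5,11)→(19.5,30.5)  cross = 19.5·30.5 − 19.5·11 = 380.2500; (r_i+r_j)·cross = 39·380.2500 = 14829.7500
edge 5: (19.5,30.5)→(5.5,36.5)  cross = 19.5·36.5 − 5.5·30.5 = 544.0000; (r_i+r_j)·cross = 25·544.0000 = 13600.0000
edge 6: (5.5,36.5)→(4.5,26.5)  cross = 5.5·26.5 − 4.5·36.5 = -18.5000; (r_i+r_j)·cross = 10·-18.5000 = -185.0000
Σcross = 763.0000 → A = |Σcross|/2 = 381.5000 mm²
Σ(r_i+r_j)·cross = 26905.8750 → first moment M = |Σ|/6 = 4484.3125
R_c = M/A = 4484.3125/381.5000 = 11.7544 mm
θ = 68° = 1.186824 rad
V = θ·R_c·A = 1.186824·11.7544·381.5000 = 5322.089 mm³

Volume = 5322.089 mm³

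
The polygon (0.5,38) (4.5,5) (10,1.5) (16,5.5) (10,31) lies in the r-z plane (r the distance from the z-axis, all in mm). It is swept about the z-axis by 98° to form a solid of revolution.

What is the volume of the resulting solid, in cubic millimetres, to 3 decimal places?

Volume = 4170.474 mm³

Profile (r,z), 5 vertices: (0.5,38) (4.5,5) (10,1.5) (16,5.5) (10,31)
edge 0: (0.5,38)→(4.5,5)  cross = 0.5·5 − 4.5·38 = -168.5000; (r_i+r_j)·cross = 5·-168.5000 = -842.5000
edge 1: (4.5,5)→(10,1.5)  cross = 4.5·1.5 − 10·5 = -43.2500; (r_i+r_j)·cross = 14.5·-43.2500 = -627.1250
edge 2: (10,1.5)→(16,5.5)  cross = 10·5.5 − 16·1.5 = 31.0000; (r_i+r_j)·cross = 26·31.0000 = 806.0000
edge 3: (16,5.5)→(10,31)  cross = 16·31 − 10·5.5 = 441.0000; (r_i+r_j)·cross = 26·441.0000 = 11466.0000
edge 4: (10,31)→(0.5,38)  cross = 10·38 − 0.5·31 = 364.5000; (r_i+r_j)·cross = 10.5·364.5000 = 3827.2500
Σcross = 624.7500 → A = |Σcross|/2 = 312.3750 mm²
Σ(r_i+r_j)·cross = 14629.6250 → first moment M = |Σ|/6 = 2438.2708
R_c = M/A = 2438.2708/312.3750 = 7.8056 mm
θ = 98° = 1.710423 rad
V = θ·R_c·A = 1.710423·7.8056·312.3750 = 4170.474 mm³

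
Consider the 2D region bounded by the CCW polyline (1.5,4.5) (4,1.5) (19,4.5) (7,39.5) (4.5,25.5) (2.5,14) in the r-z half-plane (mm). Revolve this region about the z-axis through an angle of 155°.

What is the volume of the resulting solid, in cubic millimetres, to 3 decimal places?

Profile (r,z), 6 vertices: (1.5,4.5) (4,1.5) (19,4.5) (7,39.5) (4.5,25.5) (2.5,14)
edge 0: (1.5,4.5)→(4,1.5)  cross = 1.5·1.5 − 4·4.5 = -15.7500; (r_i+r_j)·cross = 5.5·-15.7500 = -86.6250
edge 1: (4,1.5)→(19,4.5)  cross = 4·4.5 − 19·1.5 = -10.5000; (r_i+r_j)·cross = 23·-10.5000 = -241.5000
edge 2: (19,4.5)→(7,39.5)  cross = 19·39.5 − 7·4.5 = 719.0000; (r_i+r_j)·cross = 26·719.0000 = 18694.0000
edge 3: (7,39.5)→(4.5,25.5)  cross = 7·25.5 − 4.5·39.5 = 0.7500; (r_i+r_j)·cross = 11.5·0.7500 = 8.6250
edge 4: (4.5,25.5)→(2.5,14)  cross = 4.5·14 − 2.5·25.5 = -0.7500; (r_i+r_j)·cross = 7·-0.7500 = -5.2500
edge 5: (2.5,14)→(1.5,4.5)  cross = 2.5·4.5 − 1.5·14 = -9.7500; (r_i+r_j)·cross = 4·-9.7500 = -39.0000
Σcross = 683.0000 → A = |Σcross|/2 = 341.5000 mm²
Σ(r_i+r_j)·cross = 18330.2500 → first moment M = |Σ|/6 = 3055.0417
R_c = M/A = 3055.0417/341.5000 = 8.9459 mm
θ = 155° = 2.705260 rad
V = θ·R_c·A = 2.705260·8.9459·341.5000 = 8264.683 mm³

Volume = 8264.683 mm³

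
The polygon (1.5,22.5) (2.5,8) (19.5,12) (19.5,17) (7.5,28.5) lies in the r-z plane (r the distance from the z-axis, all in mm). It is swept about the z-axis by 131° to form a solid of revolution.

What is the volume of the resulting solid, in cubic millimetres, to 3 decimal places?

Profile (r,z), 5 vertices: (1.5,22.5) (2.5,8) (19.5,12) (19.5,17) (7.5,28.5)
edge 0: (1.5,22.5)→(2.5,8)  cross = 1.5·8 − 2.5·22.5 = -44.2500; (r_i+r_j)·cross = 4·-44.2500 = -177.0000
edge 1: (2.5,8)→(19.5,12)  cross = 2.5·12 − 19.5·8 = -126.0000; (r_i+r_j)·cross = 22·-126.0000 = -2772.0000
edge 2: (19.5,12)→(19.5,17)  cross = 19.5·17 − 19.5·12 = 97.5000; (r_i+r_j)·cross = 39·97.5000 = 3802.5000
edge 3: (19.5,17)→(7.5,28.5)  cross = 19.5·28.5 − 7.5·17 = 428.2500; (r_i+r_j)·cross = 27·428.2500 = 11562.7500
edge 4: (7.5,28.5)→(1.5,22.5)  cross = 7.5·22.5 − 1.5·28.5 = 126.0000; (r_i+r_j)·cross = 9·126.0000 = 1134.0000
Σcross = 481.5000 → A = |Σcross|/2 = 240.7500 mm²
Σ(r_i+r_j)·cross = 13550.2500 → first moment M = |Σ|/6 = 2258.3750
R_c = M/A = 2258.3750/240.7500 = 9.3806 mm
θ = 131° = 2.286381 rad
V = θ·R_c·A = 2.286381·9.3806·240.7500 = 5163.506 mm³

Volume = 5163.506 mm³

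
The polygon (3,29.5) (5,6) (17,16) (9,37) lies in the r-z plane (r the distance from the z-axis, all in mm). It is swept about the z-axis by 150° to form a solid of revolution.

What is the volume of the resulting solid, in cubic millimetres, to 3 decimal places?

Profile (r,z), 4 vertices: (3,29.5) (5,6) (17,16) (9,37)
edge 0: (3,29.5)→(5,6)  cross = 3·6 − 5·29.5 = -129.5000; (r_i+r_j)·cross = 8·-129.5000 = -1036.0000
edge 1: (5,6)→(17,16)  cross = 5·16 − 17·6 = -22.0000; (r_i+r_j)·cross = 22·-22.0000 = -484.0000
edge 2: (17,16)→(9,37)  cross = 17·37 − 9·16 = 485.0000; (r_i+r_j)·cross = 26·485.0000 = 12610.0000
edge 3: (9,37)→(3,29.5)  cross = 9·29.5 − 3·37 = 154.5000; (r_i+r_j)·cross = 12·154.5000 = 1854.0000
Σcross = 488.0000 → A = |Σcross|/2 = 244.0000 mm²
Σ(r_i+r_j)·cross = 12944.0000 → first moment M = |Σ|/6 = 2157.3333
R_c = M/A = 2157.3333/244.0000 = 8.8415 mm
θ = 150° = 2.617994 rad
V = θ·R_c·A = 2.617994·8.8415·244.0000 = 5647.885 mm³

Volume = 5647.885 mm³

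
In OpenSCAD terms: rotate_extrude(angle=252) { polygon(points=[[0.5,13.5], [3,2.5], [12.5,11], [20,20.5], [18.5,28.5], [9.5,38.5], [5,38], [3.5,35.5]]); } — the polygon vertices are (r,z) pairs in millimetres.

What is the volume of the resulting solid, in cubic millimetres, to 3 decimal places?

Volume = 17382.720 mm³

Profile (r,z), 8 vertices: (0.5,13.5) (3,2.5) (12.5,11) (20,20.5) (18.5,28.5) (9.5,38.5) (5,38) (3.5,35.5)
edge 0: (0.5,13.5)→(3,2.5)  cross = 0.5·2.5 − 3·13.5 = -39.2500; (r_i+r_j)·cross = 3.5·-39.2500 = -137.3750
edge 1: (3,2.5)→(12.5,11)  cross = 3·11 − 12.5·2.5 = 1.7500; (r_i+r_j)·cross = 15.5·1.7500 = 27.1250
edge 2: (12.5,11)→(20,20.5)  cross = 12.5·20.5 − 20·11 = 36.2500; (r_i+r_j)·cross = 32.5·36.2500 = 1178.1250
edge 3: (20,20.5)→(18.5,28.5)  cross = 20·28.5 − 18.5·20.5 = 190.7500; (r_i+r_j)·cross = 38.5·190.7500 = 7343.8750
edge 4: (18.5,28.5)→(9.5,38.5)  cross = 18.5·38.5 − 9.5·28.5 = 441.5000; (r_i+r_j)·cross = 28·441.5000 = 12362.0000
edge 5: (9.5,38.5)→(5,38)  cross = 9.5·38 − 5·38.5 = 168.5000; (r_i+r_j)·cross = 14.5·168.5000 = 2443.2500
edge 6: (5,38)→(3.5,35.5)  cross = 5·35.5 − 3.5·38 = 44.5000; (r_i+r_j)·cross = 8.5·44.5000 = 378.2500
edge 7: (3.5,35.5)→(0.5,13.5)  cross = 3.5·13.5 − 0.5·35.5 = 29.5000; (r_i+r_j)·cross = 4·29.5000 = 118.0000
Σcross = 873.5000 → A = |Σcross|/2 = 436.7500 mm²
Σ(r_i+r_j)·cross = 23713.2500 → first moment M = |Σ|/6 = 3952.2083
R_c = M/A = 3952.2083/436.7500 = 9.0491 mm
θ = 252° = 4.398230 rad
V = θ·R_c·A = 4.398230·9.0491·436.7500 = 17382.720 mm³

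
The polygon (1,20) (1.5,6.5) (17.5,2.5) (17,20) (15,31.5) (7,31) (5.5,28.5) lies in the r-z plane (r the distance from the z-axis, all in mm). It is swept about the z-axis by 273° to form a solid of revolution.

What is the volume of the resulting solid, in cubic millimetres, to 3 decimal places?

Volume = 17682.976 mm³

Profile (r,z), 7 vertices: (1,20) (1.5,6.5) (17.5,2.5) (17,20) (15,31.5) (7,31) (5.5,28.5)
edge 0: (1,20)→(1.5,6.5)  cross = 1·6.5 − 1.5·20 = -23.5000; (r_i+r_j)·cross = 2.5·-23.5000 = -58.7500
edge 1: (1.5,6.5)→(17.5,2.5)  cross = 1.5·2.5 − 17.5·6.5 = -110.0000; (r_i+r_j)·cross = 19·-110.0000 = -2090.0000
edge 2: (17.5,2.5)→(17,20)  cross = 17.5·20 − 17·2.5 = 307.5000; (r_i+r_j)·cross = 34.5·307.5000 = 10608.7500
edge 3: (17,20)→(15,31.5)  cross = 17·31.5 − 15·20 = 235.5000; (r_i+r_j)·cross = 32·235.5000 = 7536.0000
edge 4: (15,31.5)→(7,31)  cross = 15·31 − 7·31.5 = 244.5000; (r_i+r_j)·cross = 22·244.5000 = 5379.0000
edge 5: (7,31)→(5.5,28.5)  cross = 7·28.5 − 5.5·31 = 29.0000; (r_i+r_j)·cross = 12.5·29.0000 = 362.5000
edge 6: (5.5,28.5)→(1,20)  cross = 5.5·20 − 1·28.5 = 81.5000; (r_i+r_j)·cross = 6.5·81.5000 = 529.7500
Σcross = 764.5000 → A = |Σcross|/2 = 382.2500 mm²
Σ(r_i+r_j)·cross = 22267.2500 → first moment M = |Σ|/6 = 3711.2083
R_c = M/A = 3711.2083/382.2500 = 9.7089 mm
θ = 273° = 4.764749 rad
V = θ·R_c·A = 4.764749·9.7089·382.2500 = 17682.976 mm³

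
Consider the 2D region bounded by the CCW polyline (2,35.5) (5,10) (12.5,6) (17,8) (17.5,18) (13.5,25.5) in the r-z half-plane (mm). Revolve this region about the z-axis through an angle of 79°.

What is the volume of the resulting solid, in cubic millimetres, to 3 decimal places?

Volume = 3640.432 mm³

Profile (r,z), 6 vertices: (2,35.5) (5,10) (12.5,6) (17,8) (17.5,18) (13.5,25.5)
edge 0: (2,35.5)→(5,10)  cross = 2·10 − 5·35.5 = -157.5000; (r_i+r_j)·cross = 7·-157.5000 = -1102.5000
edge 1: (5,10)→(12.5,6)  cross = 5·6 − 12.5·10 = -95.0000; (r_i+r_j)·cross = 17.5·-95.0000 = -1662.5000
edge 2: (12.5,6)→(17,8)  cross = 12.5·8 − 17·6 = -2.0000; (r_i+r_j)·cross = 29.5·-2.0000 = -59.0000
edge 3: (17,8)→(17.5,18)  cross = 17·18 − 17.5·8 = 166.0000; (r_i+r_j)·cross = 34.5·166.0000 = 5727.0000
edge 4: (17.5,18)→(13.5,25.5)  cross = 17.5·25.5 − 13.5·18 = 203.2500; (r_i+r_j)·cross = 31·203.2500 = 6300.7500
edge 5: (13.5,25.5)→(2,35.5)  cross = 13.5·35.5 − 2·25.5 = 428.2500; (r_i+r_j)·cross = 15.5·428.2500 = 6637.8750
Σcross = 543.0000 → A = |Σcross|/2 = 271.5000 mm²
Σ(r_i+r_j)·cross = 15841.6250 → first moment M = |Σ|/6 = 2640.2708
R_c = M/A = 2640.2708/271.5000 = 9.7248 mm
θ = 79° = 1.378810 rad
V = θ·R_c·A = 1.378810·9.7248·271.5000 = 3640.432 mm³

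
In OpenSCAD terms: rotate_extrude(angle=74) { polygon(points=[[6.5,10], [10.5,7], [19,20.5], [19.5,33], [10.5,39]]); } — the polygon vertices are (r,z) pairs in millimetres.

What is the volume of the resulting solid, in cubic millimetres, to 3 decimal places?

Profile (r,z), 5 vertices: (6.5,10) (10.5,7) (19,20.5) (19.5,33) (10.5,39)
edge 0: (6.5,10)→(10.5,7)  cross = 6.5·7 − 10.5·10 = -59.5000; (r_i+r_j)·cross = 17·-59.5000 = -1011.5000
edge 1: (10.5,7)→(19,20.5)  cross = 10.5·20.5 − 19·7 = 82.2500; (r_i+r_j)·cross = 29.5·82.2500 = 2426.3750
edge 2: (19,20.5)→(19.5,33)  cross = 19·33 − 19.5·20.5 = 227.2500; (r_i+r_j)·cross = 38.5·227.2500 = 8749.1250
edge 3: (19.5,33)→(10.5,39)  cross = 19.5·39 − 10.5·33 = 414.0000; (r_i+r_j)·cross = 30·414.0000 = 12420.0000
edge 4: (10.5,39)→(6.5,10)  cross = 10.5·10 − 6.5·39 = -148.5000; (r_i+r_j)·cross = 17·-148.5000 = -2524.5000
Σcross = 515.5000 → A = |Σcross|/2 = 257.7500 mm²
Σ(r_i+r_j)·cross = 20059.5000 → first moment M = |Σ|/6 = 3343.2500
R_c = M/A = 3343.2500/257.7500 = 12.9709 mm
θ = 74° = 1.291544 rad
V = θ·R_c·A = 1.291544·12.9709·257.7500 = 4317.953 mm³

Volume = 4317.953 mm³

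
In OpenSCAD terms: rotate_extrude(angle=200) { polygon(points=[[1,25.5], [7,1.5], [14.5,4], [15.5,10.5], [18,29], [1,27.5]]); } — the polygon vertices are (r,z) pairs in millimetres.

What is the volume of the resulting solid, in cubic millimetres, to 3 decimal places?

Volume = 11055.279 mm³

Profile (r,z), 6 vertices: (1,25.5) (7,1.5) (14.5,4) (15.5,10.5) (18,29) (1,27.5)
edge 0: (1,25.5)→(7,1.5)  cross = 1·1.5 − 7·25.5 = -177.0000; (r_i+r_j)·cross = 8·-177.0000 = -1416.0000
edge 1: (7,1.5)→(14.5,4)  cross = 7·4 − 14.5·1.5 = 6.2500; (r_i+r_j)·cross = 21.5·6.2500 = 134.3750
edge 2: (14.5,4)→(15.5,10.5)  cross = 14.5·10.5 − 15.5·4 = 90.2500; (r_i+r_j)·cross = 30·90.2500 = 2707.5000
edge 3: (15.5,10.5)→(18,29)  cross = 15.5·29 − 18·10.5 = 260.5000; (r_i+r_j)·cross = 33.5·260.5000 = 8726.7500
edge 4: (18,29)→(1,27.5)  cross = 18·27.5 − 1·29 = 466.0000; (r_i+r_j)·cross = 19·466.0000 = 8854.0000
edge 5: (1,27.5)→(1,25.5)  cross = 1·25.5 − 1·27.5 = -2.0000; (r_i+r_j)·cross = 2·-2.0000 = -4.0000
Σcross = 644.0000 → A = |Σcross|/2 = 322.0000 mm²
Σ(r_i+r_j)·cross = 19002.6250 → first moment M = |Σ|/6 = 3167.1042
R_c = M/A = 3167.1042/322.0000 = 9.8357 mm
θ = 200° = 3.490659 rad
V = θ·R_c·A = 3.490659·9.8357·322.0000 = 11055.279 mm³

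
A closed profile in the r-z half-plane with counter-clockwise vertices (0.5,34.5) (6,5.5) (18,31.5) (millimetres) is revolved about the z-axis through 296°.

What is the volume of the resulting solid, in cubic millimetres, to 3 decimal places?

Volume = 10357.750 mm³

Profile (r,z), 3 vertices: (0.5,34.5) (6,5.5) (18,31.5)
edge 0: (0.5,34.5)→(6,5.5)  cross = 0.5·5.5 − 6·34.5 = -204.2500; (r_i+r_j)·cross = 6.5·-204.2500 = -1327.6250
edge 1: (6,5.5)→(18,31.5)  cross = 6·31.5 − 18·5.5 = 90.0000; (r_i+r_j)·cross = 24·90.0000 = 2160.0000
edge 2: (18,31.5)→(0.5,34.5)  cross = 18·34.5 − 0.5·31.5 = 605.2500; (r_i+r_j)·cross = 18.5·605.2500 = 11197.1250
Σcross = 491.0000 → A = |Σcross|/2 = 245.5000 mm²
Σ(r_i+r_j)·cross = 12029.5000 → first moment M = |Σ|/6 = 2004.9167
R_c = M/A = 2004.9167/245.5000 = 8.1667 mm
θ = 296° = 5.166175 rad
V = θ·R_c·A = 5.166175·8.1667·245.5000 = 10357.750 mm³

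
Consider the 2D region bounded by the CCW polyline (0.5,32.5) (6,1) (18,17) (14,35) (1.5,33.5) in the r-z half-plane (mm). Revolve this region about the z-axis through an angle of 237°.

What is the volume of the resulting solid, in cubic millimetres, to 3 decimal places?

Profile (r,z), 5 vertices: (0.5,32.5) (6,1) (18,17) (14,35) (1.5,33.5)
edge 0: (0.5,32.5)→(6,1)  cross = 0.5·1 − 6·32.5 = -194.5000; (r_i+r_j)·cross = 6.5·-194.5000 = -1264.2500
edge 1: (6,1)→(18,17)  cross = 6·17 − 18·1 = 84.0000; (r_i+r_j)·cross = 24·84.0000 = 2016.0000
edge 2: (18,17)→(14,35)  cross = 18·35 − 14·17 = 392.0000; (r_i+r_j)·cross = 32·392.0000 = 12544.0000
edge 3: (14,35)→(1.5,33.5)  cross = 14·33.5 − 1.5·35 = 416.5000; (r_i+r_j)·cross = 15.5·416.5000 = 6455.7500
edge 4: (1.5,33.5)→(0.5,32.5)  cross = 1.5·32.5 − 0.5·33.5 = 32.0000; (r_i+r_j)·cross = 2·32.0000 = 64.0000
Σcross = 730.0000 → A = |Σcross|/2 = 365.0000 mm²
Σ(r_i+r_j)·cross = 19815.5000 → first moment M = |Σ|/6 = 3302.5833
R_c = M/A = 3302.5833/365.0000 = 9.0482 mm
θ = 237° = 4.136430 rad
V = θ·R_c·A = 4.136430·9.0482·365.0000 = 13660.906 mm³

Volume = 13660.906 mm³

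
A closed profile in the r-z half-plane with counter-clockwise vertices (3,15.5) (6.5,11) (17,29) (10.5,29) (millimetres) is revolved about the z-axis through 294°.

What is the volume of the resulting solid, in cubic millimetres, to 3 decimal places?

Volume = 4787.473 mm³

Profile (r,z), 4 vertices: (3,15.5) (6.5,11) (17,29) (10.5,29)
edge 0: (3,15.5)→(6.5,11)  cross = 3·11 − 6.5·15.5 = -67.7500; (r_i+r_j)·cross = 9.5·-67.7500 = -643.6250
edge 1: (6.5,11)→(17,29)  cross = 6.5·29 − 17·11 = 1.5000; (r_i+r_j)·cross = 23.5·1.5000 = 35.2500
edge 2: (17,29)→(10.5,29)  cross = 17·29 − 10.5·29 = 188.5000; (r_i+r_j)·cross = 27.5·188.5000 = 5183.7500
edge 3: (10.5,29)→(3,15.5)  cross = 10.5·15.5 − 3·29 = 75.7500; (r_i+r_j)·cross = 13.5·75.7500 = 1022.6250
Σcross = 198.0000 → A = |Σcross|/2 = 99.0000 mm²
Σ(r_i+r_j)·cross = 5598.0000 → first moment M = |Σ|/6 = 933.0000
R_c = M/A = 933.0000/99.0000 = 9.4242 mm
θ = 294° = 5.131268 rad
V = θ·R_c·A = 5.131268·9.4242·99.0000 = 4787.473 mm³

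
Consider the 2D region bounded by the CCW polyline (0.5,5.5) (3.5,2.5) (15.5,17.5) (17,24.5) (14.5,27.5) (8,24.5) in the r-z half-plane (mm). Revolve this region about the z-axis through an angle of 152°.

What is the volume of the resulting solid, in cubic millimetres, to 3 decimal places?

Profile (r,z), 6 vertices: (0.5,5.5) (3.5,2.5) (15.5,17.5) (17,24.5) (14.5,27.5) (8,24.5)
edge 0: (0.5,5.5)→(3.5,2.5)  cross = 0.5·2.5 − 3.5·5.5 = -18.0000; (r_i+r_j)·cross = 4·-18.0000 = -72.0000
edge 1: (3.5,2.5)→(15.5,17.5)  cross = 3.5·17.5 − 15.5·2.5 = 22.5000; (r_i+r_j)·cross = 19·22.5000 = 427.5000
edge 2: (15.5,17.5)→(17,24.5)  cross = 15.5·24.5 − 17·17.5 = 82.2500; (r_i+r_j)·cross = 32.5·82.2500 = 2673.1250
edge 3: (17,24.5)→(14.5,27.5)  cross = 17·27.5 − 14.5·24.5 = 112.2500; (r_i+r_j)·cross = 31.5·112.2500 = 3535.8750
edge 4: (14.5,27.5)→(8,24.5)  cross = 14.5·24.5 − 8·27.5 = 135.2500; (r_i+r_j)·cross = 22.5·135.2500 = 3043.1250
edge 5: (8,24.5)→(0.5,5.5)  cross = 8·5.5 − 0.5·24.5 = 31.7500; (r_i+r_j)·cross = 8.5·31.7500 = 269.8750
Σcross = 366.0000 → A = |Σcross|/2 = 183.0000 mm²
Σ(r_i+r_j)·cross = 9877.5000 → first moment M = |Σ|/6 = 1646.2500
R_c = M/A = 1646.2500/183.0000 = 8.9959 mm
θ = 152° = 2.652900 rad
V = θ·R_c·A = 2.652900·8.9959·183.0000 = 4367.337 mm³

Volume = 4367.337 mm³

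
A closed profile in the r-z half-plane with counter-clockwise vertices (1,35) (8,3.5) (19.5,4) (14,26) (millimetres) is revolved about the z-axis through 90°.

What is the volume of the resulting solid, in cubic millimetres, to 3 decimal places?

Profile (r,z), 4 vertices: (1,35) (8,3.5) (19.5,4) (14,26)
edge 0: (1,35)→(8,3.5)  cross = 1·3.5 − 8·35 = -276.5000; (r_i+r_j)·cross = 9·-276.5000 = -2488.5000
edge 1: (8,3.5)→(19.5,4)  cross = 8·4 − 19.5·3.5 = -36.2500; (r_i+r_j)·cross = 27.5·-36.2500 = -996.8750
edge 2: (19.5,4)→(14,26)  cross = 19.5·26 − 14·4 = 451.0000; (r_i+r_j)·cross = 33.5·451.0000 = 15108.5000
edge 3: (14,26)→(1,35)  cross = 14·35 − 1·26 = 464.0000; (r_i+r_j)·cross = 15·464.0000 = 6960.0000
Σcross = 602.2500 → A = |Σcross|/2 = 301.1250 mm²
Σ(r_i+r_j)·cross = 18583.1250 → first moment M = |Σ|/6 = 3097.1875
R_c = M/A = 3097.1875/301.1250 = 10.2854 mm
θ = 90° = 1.570796 rad
V = θ·R_c·A = 1.570796·10.2854·301.1250 = 4865.051 mm³

Volume = 4865.051 mm³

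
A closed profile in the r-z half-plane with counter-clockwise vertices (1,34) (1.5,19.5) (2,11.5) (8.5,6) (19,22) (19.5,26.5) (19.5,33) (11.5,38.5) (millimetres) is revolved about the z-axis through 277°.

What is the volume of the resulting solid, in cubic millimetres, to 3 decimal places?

Volume = 19885.158 mm³

Profile (r,z), 8 vertices: (1,34) (1.5,19.5) (2,11.5) (8.5,6) (19,22) (19.5,26.5) (19.5,33) (11.5,38.5)
edge 0: (1,34)→(1.5,19.5)  cross = 1·19.5 − 1.5·34 = -31.5000; (r_i+r_j)·cross = 2.5·-31.5000 = -78.7500
edge 1: (1.5,19.5)→(2,11.5)  cross = 1.5·11.5 − 2·19.5 = -21.7500; (r_i+r_j)·cross = 3.5·-21.7500 = -76.1250
edge 2: (2,11.5)→(8.5,6)  cross = 2·6 − 8.5·11.5 = -85.7500; (r_i+r_j)·cross = 10.5·-85.7500 = -900.3750
edge 3: (8.5,6)→(19,22)  cross = 8.5·22 − 19·6 = 73.0000; (r_i+r_j)·cross = 27.5·73.0000 = 2007.5000
edge 4: (19,22)→(19.5,26.5)  cross = 19·26.5 − 19.5·22 = 74.5000; (r_i+r_j)·cross = 38.5·74.5000 = 2868.2500
edge 5: (19.5,26.5)→(19.5,33)  cross = 19.5·33 − 19.5·26.5 = 126.7500; (r_i+r_j)·cross = 39·126.7500 = 4943.2500
edge 6: (19.5,33)→(11.5,38.5)  cross = 19.5·38.5 − 11.5·33 = 371.2500; (r_i+r_j)·cross = 31·371.2500 = 11508.7500
edge 7: (11.5,38.5)→(1,34)  cross = 11.5·34 − 1·38.5 = 352.5000; (r_i+r_j)·cross = 12.5·352.5000 = 4406.2500
Σcross = 859.0000 → A = |Σcross|/2 = 429.5000 mm²
Σ(r_i+r_j)·cross = 24678.7500 → first moment M = |Σ|/6 = 4113.1250
R_c = M/A = 4113.1250/429.5000 = 9.5765 mm
θ = 277° = 4.834562 rad
V = θ·R_c·A = 4.834562·9.5765·429.5000 = 19885.158 mm³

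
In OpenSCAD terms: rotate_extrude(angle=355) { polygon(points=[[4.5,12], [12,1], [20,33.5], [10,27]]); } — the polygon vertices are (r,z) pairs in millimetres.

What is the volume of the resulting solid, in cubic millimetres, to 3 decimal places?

Profile (r,z), 4 vertices: (4.5,12) (12,1) (20,33.5) (10,27)
edge 0: (4.5,12)→(12,1)  cross = 4.5·1 − 12·12 = -139.5000; (r_i+r_j)·cross = 16.5·-139.5000 = -2301.7500
edge 1: (12,1)→(20,33.5)  cross = 12·33.5 − 20·1 = 382.0000; (r_i+r_j)·cross = 32·382.0000 = 12224.0000
edge 2: (20,33.5)→(10,27)  cross = 20·27 − 10·33.5 = 205.0000; (r_i+r_j)·cross = 30·205.0000 = 6150.0000
edge 3: (10,27)→(4.5,12)  cross = 10·12 − 4.5·27 = -1.5000; (r_i+r_j)·cross = 14.5·-1.5000 = -21.7500
Σcross = 446.0000 → A = |Σcross|/2 = 223.0000 mm²
Σ(r_i+r_j)·cross = 16050.5000 → first moment M = |Σ|/6 = 2675.0833
R_c = M/A = 2675.0833/223.0000 = 11.9959 mm
θ = 355° = 6.195919 rad
V = θ·R_c·A = 6.195919·11.9959·223.0000 = 16574.599 mm³

Volume = 16574.599 mm³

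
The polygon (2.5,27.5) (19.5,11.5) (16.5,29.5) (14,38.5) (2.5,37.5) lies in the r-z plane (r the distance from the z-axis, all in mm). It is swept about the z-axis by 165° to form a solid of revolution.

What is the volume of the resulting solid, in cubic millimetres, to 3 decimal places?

Profile (r,z), 5 vertices: (2.5,27.5) (19.5,11.5) (16.5,29.5) (14,38.5) (2.5,37.5)
edge 0: (2.5,27.5)→(19.5,11.5)  cross = 2.5·11.5 − 19.5·27.5 = -507.5000; (r_i+r_j)·cross = 22·-507.5000 = -11165.0000
edge 1: (19.5,11.5)→(16.5,29.5)  cross = 19.5·29.5 − 16.5·11.5 = 385.5000; (r_i+r_j)·cross = 36·385.5000 = 13878.0000
edge 2: (16.5,29.5)→(14,38.5)  cross = 16.5·38.5 − 14·29.5 = 222.2500; (r_i+r_j)·cross = 30.5·222.2500 = 6778.6250
edge 3: (14,38.5)→(2.5,37.5)  cross = 14·37.5 − 2.5·38.5 = 428.7500; (r_i+r_j)·cross = 16.5·428.7500 = 7074.3750
edge 4: (2.5,37.5)→(2.5,27.5)  cross = 2.5·27.5 − 2.5·37.5 = -25.0000; (r_i+r_j)·cross = 5·-25.0000 = -125.0000
Σcross = 504.0000 → A = |Σcross|/2 = 252.0000 mm²
Σ(r_i+r_j)·cross = 16441.0000 → first moment M = |Σ|/6 = 2740.1667
R_c = M/A = 2740.1667/252.0000 = 10.8737 mm
θ = 165° = 2.879793 rad
V = θ·R_c·A = 2.879793·10.8737·252.0000 = 7891.114 mm³

Volume = 7891.114 mm³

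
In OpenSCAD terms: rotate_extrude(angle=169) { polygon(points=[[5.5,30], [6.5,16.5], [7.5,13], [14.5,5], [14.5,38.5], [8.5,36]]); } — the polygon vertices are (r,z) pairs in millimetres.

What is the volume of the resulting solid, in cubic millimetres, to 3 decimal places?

Profile (r,z), 6 vertices: (5.5,30) (6.5,16.5) (7.5,13) (14.5,5) (14.5,38.5) (8.5,36)
edge 0: (5.5,30)→(6.5,16.5)  cross = 5.5·16.5 − 6.5·30 = -104.2500; (r_i+r_j)·cross = 12·-104.2500 = -1251.0000
edge 1: (6.5,16.5)→(7.5,13)  cross = 6.5·13 − 7.5·16.5 = -39.2500; (r_i+r_j)·cross = 14·-39.2500 = -549.5000
edge 2: (7.5,13)→(14.5,5)  cross = 7.5·5 − 14.5·13 = -151.0000; (r_i+r_j)·cross = 22·-151.0000 = -3322.0000
edge 3: (14.5,5)→(14.5,38.5)  cross = 14.5·38.5 − 14.5·5 = 485.7500; (r_i+r_j)·cross = 29·485.7500 = 14086.7500
edge 4: (14.5,38.5)→(8.5,36)  cross = 14.5·36 − 8.5·38.5 = 194.7500; (r_i+r_j)·cross = 23·194.7500 = 4479.2500
edge 5: (8.5,36)→(5.5,30)  cross = 8.5·30 − 5.5·36 = 57.0000; (r_i+r_j)·cross = 14·57.0000 = 798.0000
Σcross = 443.0000 → A = |Σcross|/2 = 221.5000 mm²
Σ(r_i+r_j)·cross = 14241.5000 → first moment M = |Σ|/6 = 2373.5833
R_c = M/A = 2373.5833/221.5000 = 10.7160 mm
θ = 169° = 2.949606 rad
V = θ·R_c·A = 2.949606·10.7160·221.5000 = 7001.137 mm³

Volume = 7001.137 mm³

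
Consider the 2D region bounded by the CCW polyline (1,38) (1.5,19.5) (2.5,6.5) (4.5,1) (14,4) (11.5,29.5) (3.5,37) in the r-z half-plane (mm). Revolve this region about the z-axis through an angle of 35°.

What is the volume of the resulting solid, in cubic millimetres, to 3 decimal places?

Profile (r,z), 7 vertices: (1,38) (1.5,19.5) (2.5,6.5) (4.5,1) (14,4) (11.5,29.5) (3.5,37)
edge 0: (1,38)→(1.5,19.5)  cross = 1·19.5 − 1.5·38 = -37.5000; (r_i+r_j)·cross = 2.5·-37.5000 = -93.7500
edge 1: (1.5,19.5)→(2.5,6.5)  cross = 1.5·6.5 − 2.5·19.5 = -39.0000; (r_i+r_j)·cross = 4·-39.0000 = -156.0000
edge 2: (2.5,6.5)→(4.5,1)  cross = 2.5·1 − 4.5·6.5 = -26.7500; (r_i+r_j)·cross = 7·-26.7500 = -187.2500
edge 3: (4.5,1)→(14,4)  cross = 4.5·4 − 14·1 = 4.0000; (r_i+r_j)·cross = 18.5·4.0000 = 74.0000
edge 4: (14,4)→(11.5,29.5)  cross = 14·29.5 − 11.5·4 = 367.0000; (r_i+r_j)·cross = 25.5·367.0000 = 9358.5000
edge 5: (11.5,29.5)→(3.5,37)  cross = 11.5·37 − 3.5·29.5 = 322.2500; (r_i+r_j)·cross = 15·322.2500 = 4833.7500
edge 6: (3.5,37)→(1,38)  cross = 3.5·38 − 1·37 = 96.0000; (r_i+r_j)·cross = 4.5·96.0000 = 432.0000
Σcross = 686.0000 → A = |Σcross|/2 = 343.0000 mm²
Σ(r_i+r_j)·cross = 14261.2500 → first moment M = |Σ|/6 = 2376.8750
R_c = M/A = 2376.8750/343.0000 = 6.9297 mm
θ = 35° = 0.610865 rad
V = θ·R_c·A = 0.610865·6.9297·343.0000 = 1451.950 mm³

Volume = 1451.950 mm³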